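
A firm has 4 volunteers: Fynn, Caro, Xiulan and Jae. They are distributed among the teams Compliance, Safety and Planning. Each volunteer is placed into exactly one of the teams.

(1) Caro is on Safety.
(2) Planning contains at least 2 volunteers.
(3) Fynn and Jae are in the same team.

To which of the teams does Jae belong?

From (1): Caro ∈ Safety.
Suppose Jae ∈ Compliance: no assignment then satisfies all the clues, so Jae ∉ Compliance.

Jae: Planning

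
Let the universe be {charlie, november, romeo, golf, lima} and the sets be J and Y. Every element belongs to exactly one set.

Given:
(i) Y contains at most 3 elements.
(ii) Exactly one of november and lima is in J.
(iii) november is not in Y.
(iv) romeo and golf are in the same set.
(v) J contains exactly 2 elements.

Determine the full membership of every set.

J = {charlie, november}; Y = {golf, lima, romeo}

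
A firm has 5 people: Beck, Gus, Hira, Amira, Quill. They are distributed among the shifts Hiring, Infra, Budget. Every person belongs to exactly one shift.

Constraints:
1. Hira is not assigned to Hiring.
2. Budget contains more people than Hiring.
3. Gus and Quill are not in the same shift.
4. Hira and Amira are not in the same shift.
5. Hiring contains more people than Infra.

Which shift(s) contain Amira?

Amira: Hiring

From (1): Hira ∉ Hiring.
Suppose Amira ∉ Hiring: no assignment then satisfies all the clues, so Amira ∈ Hiring.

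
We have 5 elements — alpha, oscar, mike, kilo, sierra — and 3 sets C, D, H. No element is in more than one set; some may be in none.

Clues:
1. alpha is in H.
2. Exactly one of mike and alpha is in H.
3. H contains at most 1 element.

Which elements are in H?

From (1): alpha ∈ H.
(2) (exactly one): mike ∉ H.
(3): H already has 1, so the rest are out.

H = {alpha}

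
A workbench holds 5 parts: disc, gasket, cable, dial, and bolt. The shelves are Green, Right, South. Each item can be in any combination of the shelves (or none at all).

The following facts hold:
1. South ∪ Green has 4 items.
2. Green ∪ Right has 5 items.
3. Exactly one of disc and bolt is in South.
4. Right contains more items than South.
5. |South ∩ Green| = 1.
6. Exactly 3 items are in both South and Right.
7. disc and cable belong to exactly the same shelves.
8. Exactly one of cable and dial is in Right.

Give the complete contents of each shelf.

Green = {dial, gasket}; Right = {bolt, cable, disc, gasket}; South = {cable, disc, gasket}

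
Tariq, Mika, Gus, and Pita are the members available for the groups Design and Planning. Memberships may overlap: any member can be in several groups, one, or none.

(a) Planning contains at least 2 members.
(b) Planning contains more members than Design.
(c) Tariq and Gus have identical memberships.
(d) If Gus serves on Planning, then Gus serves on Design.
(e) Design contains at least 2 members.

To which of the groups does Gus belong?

Gus: Design, Planning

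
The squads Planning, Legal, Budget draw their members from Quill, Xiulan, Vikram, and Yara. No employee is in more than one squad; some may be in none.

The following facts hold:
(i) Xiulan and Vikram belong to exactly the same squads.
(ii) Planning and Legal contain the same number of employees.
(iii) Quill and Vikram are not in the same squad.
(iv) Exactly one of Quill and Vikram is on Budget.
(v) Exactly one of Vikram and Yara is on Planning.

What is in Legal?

Legal = {Quill}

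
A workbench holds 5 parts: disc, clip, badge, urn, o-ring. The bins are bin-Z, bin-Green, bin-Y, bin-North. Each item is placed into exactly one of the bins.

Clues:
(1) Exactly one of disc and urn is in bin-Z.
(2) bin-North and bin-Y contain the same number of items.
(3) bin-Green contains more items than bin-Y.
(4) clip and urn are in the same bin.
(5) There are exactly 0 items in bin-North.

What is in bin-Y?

bin-Y = {}

(5): bin-North already has 0, so the rest are out.
Suppose disc ∈ bin-Y: no assignment then satisfies all the clues, so disc ∉ bin-Y.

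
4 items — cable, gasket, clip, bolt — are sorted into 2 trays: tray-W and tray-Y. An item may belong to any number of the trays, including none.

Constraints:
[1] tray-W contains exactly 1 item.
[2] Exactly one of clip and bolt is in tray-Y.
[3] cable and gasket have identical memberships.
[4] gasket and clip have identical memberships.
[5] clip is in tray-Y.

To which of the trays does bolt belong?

From (5): clip ∈ tray-Y.
(2) (exactly one): bolt ∉ tray-Y.
(4): gasket matches clip: gasket ∈ tray-Y.
(3): cable matches gasket: cable ∈ tray-Y.
Suppose bolt ∉ tray-W: no assignment then satisfies all the clues, so bolt ∈ tray-W.

bolt: tray-W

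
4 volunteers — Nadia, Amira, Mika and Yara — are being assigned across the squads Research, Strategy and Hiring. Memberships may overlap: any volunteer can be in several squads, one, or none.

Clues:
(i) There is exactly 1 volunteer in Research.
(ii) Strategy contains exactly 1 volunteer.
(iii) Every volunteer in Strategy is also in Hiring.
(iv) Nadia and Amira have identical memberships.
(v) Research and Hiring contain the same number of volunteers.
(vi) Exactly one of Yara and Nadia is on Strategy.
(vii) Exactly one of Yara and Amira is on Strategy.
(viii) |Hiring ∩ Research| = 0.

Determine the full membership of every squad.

Research = {Mika}; Strategy = {Yara}; Hiring = {Yara}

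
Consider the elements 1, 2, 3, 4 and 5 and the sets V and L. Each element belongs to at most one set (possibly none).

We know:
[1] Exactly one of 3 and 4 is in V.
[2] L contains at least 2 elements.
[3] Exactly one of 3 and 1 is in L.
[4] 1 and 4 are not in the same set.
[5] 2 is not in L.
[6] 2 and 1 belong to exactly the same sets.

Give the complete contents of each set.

From (5): 2 ∉ L.
(6): 1 matches 2: 1 ∉ L.
(3) (exactly one): 3 ∈ L.
(1) (exactly one): 4 ∈ V.
(2): only 2 candidates remain for L, so all are in.
(4): 1 ∉ V.
(6): 2 matches 1: 2 ∉ V.

V = {4}; L = {3, 5}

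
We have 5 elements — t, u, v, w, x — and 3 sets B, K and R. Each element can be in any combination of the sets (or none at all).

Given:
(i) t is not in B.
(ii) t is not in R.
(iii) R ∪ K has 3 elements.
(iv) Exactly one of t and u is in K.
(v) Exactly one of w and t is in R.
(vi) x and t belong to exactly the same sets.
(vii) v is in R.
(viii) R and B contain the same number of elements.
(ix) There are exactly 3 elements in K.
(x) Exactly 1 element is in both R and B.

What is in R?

R = {v, w}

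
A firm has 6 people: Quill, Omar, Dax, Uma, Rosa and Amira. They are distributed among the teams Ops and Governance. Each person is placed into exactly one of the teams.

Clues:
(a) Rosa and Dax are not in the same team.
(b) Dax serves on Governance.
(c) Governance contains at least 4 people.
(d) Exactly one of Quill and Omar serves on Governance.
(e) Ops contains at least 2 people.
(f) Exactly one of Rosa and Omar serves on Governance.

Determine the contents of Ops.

Ops = {Quill, Rosa}

From (b): Dax ∈ Governance.
(a): Rosa ∉ Governance.
(f) (exactly one): Omar ∈ Governance.
Only one team left: Rosa ∈ Ops.
(d) (exactly one): Quill ∉ Governance.
Only one team left: Quill ∈ Ops.
(c): only 4 candidates remain for Governance, so all are in.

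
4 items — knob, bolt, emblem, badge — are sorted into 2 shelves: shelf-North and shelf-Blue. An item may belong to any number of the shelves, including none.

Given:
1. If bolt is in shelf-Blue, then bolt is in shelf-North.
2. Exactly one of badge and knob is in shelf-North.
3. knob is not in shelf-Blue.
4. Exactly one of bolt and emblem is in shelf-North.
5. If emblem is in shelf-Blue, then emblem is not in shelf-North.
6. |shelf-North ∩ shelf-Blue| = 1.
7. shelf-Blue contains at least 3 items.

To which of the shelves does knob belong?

From (3): knob ∉ shelf-Blue.
(7): only 3 candidates remain for shelf-Blue, so all are in.
(1): bolt ∈ shelf-North.
(4) (exactly one): emblem ∉ shelf-North.
Suppose knob ∉ shelf-North: no assignment then satisfies all the clues, so knob ∈ shelf-North.

knob: shelf-North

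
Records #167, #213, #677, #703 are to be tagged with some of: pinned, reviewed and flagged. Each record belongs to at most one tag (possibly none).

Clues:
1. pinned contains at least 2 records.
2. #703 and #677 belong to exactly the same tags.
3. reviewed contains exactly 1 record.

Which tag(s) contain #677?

#677: pinned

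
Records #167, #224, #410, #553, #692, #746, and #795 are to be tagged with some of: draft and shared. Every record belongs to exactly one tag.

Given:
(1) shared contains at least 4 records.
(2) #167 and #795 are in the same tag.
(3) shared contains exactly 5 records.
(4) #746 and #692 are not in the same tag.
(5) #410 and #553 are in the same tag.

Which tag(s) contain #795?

#795: shared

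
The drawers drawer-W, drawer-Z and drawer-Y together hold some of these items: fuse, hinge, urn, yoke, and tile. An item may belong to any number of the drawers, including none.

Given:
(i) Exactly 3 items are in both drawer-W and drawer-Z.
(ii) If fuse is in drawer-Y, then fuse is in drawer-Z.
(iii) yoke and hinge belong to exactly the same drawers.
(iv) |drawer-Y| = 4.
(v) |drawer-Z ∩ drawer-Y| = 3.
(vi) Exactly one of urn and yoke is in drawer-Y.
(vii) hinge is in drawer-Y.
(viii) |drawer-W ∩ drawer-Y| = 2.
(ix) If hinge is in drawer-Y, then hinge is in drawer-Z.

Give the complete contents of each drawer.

From (vii): hinge ∈ drawer-Y.
(iii): yoke matches hinge: yoke ∈ drawer-Y.
(vi) (exactly one): urn ∉ drawer-Y.
(ix): hinge ∈ drawer-Z.
(iii): yoke matches hinge: yoke ∈ drawer-Z.
(iv): only 4 candidates remain for drawer-Y, so all are in.
(ii): fuse ∈ drawer-Z.
Suppose fuse ∈ drawer-W: no assignment then satisfies all the clues, so fuse ∉ drawer-W.

drawer-W = {hinge, urn, yoke}; drawer-Z = {fuse, hinge, urn, yoke}; drawer-Y = {fuse, hinge, tile, yoke}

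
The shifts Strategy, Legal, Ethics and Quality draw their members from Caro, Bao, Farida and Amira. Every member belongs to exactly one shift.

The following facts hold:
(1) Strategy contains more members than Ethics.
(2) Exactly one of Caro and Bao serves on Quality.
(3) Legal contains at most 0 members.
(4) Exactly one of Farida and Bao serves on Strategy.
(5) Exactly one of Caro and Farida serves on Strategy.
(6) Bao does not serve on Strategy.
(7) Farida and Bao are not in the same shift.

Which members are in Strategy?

Strategy = {Amira, Farida}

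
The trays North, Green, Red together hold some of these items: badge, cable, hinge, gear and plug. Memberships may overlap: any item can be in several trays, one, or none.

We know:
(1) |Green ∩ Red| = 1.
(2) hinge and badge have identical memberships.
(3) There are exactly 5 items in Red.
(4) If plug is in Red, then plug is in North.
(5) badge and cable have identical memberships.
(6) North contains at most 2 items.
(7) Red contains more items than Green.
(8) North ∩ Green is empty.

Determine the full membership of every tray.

North = {plug}; Green = {gear}; Red = {badge, cable, gear, hinge, plug}

(3): only 5 candidates remain for Red, so all are in.
(4): plug ∈ North.
(8) (disjoint): plug ∉ Green.
Suppose badge ∈ North: no assignment then satisfies all the clues, so badge ∉ North.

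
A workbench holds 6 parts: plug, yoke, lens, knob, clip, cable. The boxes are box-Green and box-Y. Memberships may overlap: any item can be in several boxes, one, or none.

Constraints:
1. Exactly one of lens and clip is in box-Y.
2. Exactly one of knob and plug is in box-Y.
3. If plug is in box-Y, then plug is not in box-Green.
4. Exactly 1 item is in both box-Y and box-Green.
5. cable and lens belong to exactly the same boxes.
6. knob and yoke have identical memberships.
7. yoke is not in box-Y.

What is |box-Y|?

2

From (7): yoke ∉ box-Y.
(6): knob matches yoke: knob ∉ box-Y.
(2) (exactly one): plug ∈ box-Y.
(3): plug ∉ box-Green.
Suppose lens ∈ box-Y: no assignment then satisfies all the clues, so lens ∉ box-Y.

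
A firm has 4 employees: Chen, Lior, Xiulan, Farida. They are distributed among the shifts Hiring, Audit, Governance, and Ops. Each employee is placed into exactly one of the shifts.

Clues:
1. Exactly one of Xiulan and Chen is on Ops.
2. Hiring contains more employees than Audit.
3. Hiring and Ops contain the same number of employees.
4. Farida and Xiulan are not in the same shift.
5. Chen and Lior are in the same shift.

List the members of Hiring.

Hiring = {Farida}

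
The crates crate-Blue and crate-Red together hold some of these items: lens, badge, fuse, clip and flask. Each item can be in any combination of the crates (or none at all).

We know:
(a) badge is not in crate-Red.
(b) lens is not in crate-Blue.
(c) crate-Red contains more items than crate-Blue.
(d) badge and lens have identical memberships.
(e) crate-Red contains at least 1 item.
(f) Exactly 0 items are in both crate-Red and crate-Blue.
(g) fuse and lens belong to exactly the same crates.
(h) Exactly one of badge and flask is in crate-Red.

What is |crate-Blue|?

From (a): badge ∉ crate-Red.
From (b): lens ∉ crate-Blue.
(d): badge matches lens: badge ∉ crate-Blue.
(d): lens matches badge: lens ∉ crate-Red.
(g): fuse matches lens: fuse ∉ crate-Blue.
(g): fuse matches lens: fuse ∉ crate-Red.
(h) (exactly one): flask ∈ crate-Red.
Suppose clip ∈ crate-Blue: no assignment then satisfies all the clues, so clip ∉ crate-Blue.

0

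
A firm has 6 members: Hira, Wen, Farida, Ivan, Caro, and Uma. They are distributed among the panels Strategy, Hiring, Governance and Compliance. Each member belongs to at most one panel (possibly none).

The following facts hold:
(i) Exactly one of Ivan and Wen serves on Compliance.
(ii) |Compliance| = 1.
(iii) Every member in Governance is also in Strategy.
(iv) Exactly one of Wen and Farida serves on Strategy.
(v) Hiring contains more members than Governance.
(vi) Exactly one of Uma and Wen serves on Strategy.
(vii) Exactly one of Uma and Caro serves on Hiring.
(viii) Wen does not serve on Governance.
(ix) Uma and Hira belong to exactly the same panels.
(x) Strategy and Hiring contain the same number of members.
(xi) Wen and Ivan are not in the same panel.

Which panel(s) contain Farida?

Farida: none

From (viii): Wen ∉ Governance.
Suppose Farida ∈ Strategy: no assignment then satisfies all the clues, so Farida ∉ Strategy.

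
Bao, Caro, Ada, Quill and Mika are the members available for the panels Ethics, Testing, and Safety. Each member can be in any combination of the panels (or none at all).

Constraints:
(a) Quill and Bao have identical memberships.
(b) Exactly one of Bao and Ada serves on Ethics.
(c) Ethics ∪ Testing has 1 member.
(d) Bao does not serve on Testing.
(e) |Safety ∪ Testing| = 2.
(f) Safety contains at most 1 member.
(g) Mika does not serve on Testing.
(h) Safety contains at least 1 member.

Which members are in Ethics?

From (d): Bao ∉ Testing.
From (g): Mika ∉ Testing.
(a): Quill matches Bao: Quill ∉ Testing.
Suppose Bao ∈ Ethics: no assignment then satisfies all the clues, so Bao ∉ Ethics.

Ethics = {Ada}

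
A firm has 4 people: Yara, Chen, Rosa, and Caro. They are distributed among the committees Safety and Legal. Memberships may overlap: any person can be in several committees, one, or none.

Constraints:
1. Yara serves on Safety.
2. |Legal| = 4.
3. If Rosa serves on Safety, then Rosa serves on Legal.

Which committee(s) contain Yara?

From (1): Yara ∈ Safety.
(2): only 4 candidates remain for Legal, so all are in.

Yara: Legal, Safety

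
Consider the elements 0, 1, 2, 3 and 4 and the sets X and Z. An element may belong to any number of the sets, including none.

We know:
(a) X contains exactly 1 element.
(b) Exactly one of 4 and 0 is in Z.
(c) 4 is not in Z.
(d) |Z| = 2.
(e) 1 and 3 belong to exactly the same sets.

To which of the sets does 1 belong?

1: none

From (c): 4 ∉ Z.
(b) (exactly one): 0 ∈ Z.
Suppose 1 ∈ X: no assignment then satisfies all the clues, so 1 ∉ X.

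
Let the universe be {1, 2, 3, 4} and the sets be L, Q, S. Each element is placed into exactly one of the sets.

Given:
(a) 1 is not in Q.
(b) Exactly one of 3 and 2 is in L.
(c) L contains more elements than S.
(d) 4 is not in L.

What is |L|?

2

From (a): 1 ∉ Q.
From (d): 4 ∉ L.
Suppose 1 ∉ L: no assignment then satisfies all the clues, so 1 ∈ L.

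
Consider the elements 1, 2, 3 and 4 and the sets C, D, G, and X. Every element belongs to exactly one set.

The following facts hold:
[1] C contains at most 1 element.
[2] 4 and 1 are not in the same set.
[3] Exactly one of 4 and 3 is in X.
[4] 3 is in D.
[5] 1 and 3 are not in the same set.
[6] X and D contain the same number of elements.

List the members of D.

From (4): 3 ∈ D.
(3) (exactly one): 4 ∈ X.
(5): 1 ∉ D.
(2): 1 ∉ X.
Suppose 2 ∈ D: no assignment then satisfies all the clues, so 2 ∉ D.

D = {3}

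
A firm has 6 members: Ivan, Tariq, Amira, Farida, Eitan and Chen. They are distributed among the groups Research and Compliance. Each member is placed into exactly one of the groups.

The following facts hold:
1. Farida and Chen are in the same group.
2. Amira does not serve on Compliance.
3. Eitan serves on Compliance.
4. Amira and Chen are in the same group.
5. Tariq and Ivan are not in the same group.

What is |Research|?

4

From (2): Amira ∉ Compliance.
From (3): Eitan ∈ Compliance.
(4): Chen matches Amira: Chen ∉ Compliance.
Only one group left: Amira ∈ Research.
Only one group left: Chen ∈ Research.
(1): Farida matches Chen: Farida ∈ Research.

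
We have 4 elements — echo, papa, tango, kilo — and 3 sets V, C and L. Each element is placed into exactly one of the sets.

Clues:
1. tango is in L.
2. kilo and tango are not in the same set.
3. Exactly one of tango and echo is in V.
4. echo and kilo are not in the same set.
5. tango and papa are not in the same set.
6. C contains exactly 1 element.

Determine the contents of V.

From (1): tango ∈ L.
(2): kilo ∉ L.
(3) (exactly one): echo ∈ V.
(4): kilo ∉ V.
(5): papa ∉ L.
Only one set left: kilo ∈ C.
(6): C already has 1, so the rest are out.
Only one set left: papa ∈ V.

V = {echo, papa}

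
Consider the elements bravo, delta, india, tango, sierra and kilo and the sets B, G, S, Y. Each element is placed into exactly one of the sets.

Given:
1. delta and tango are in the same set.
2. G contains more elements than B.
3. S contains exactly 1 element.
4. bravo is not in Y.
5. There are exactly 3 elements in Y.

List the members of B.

B = {}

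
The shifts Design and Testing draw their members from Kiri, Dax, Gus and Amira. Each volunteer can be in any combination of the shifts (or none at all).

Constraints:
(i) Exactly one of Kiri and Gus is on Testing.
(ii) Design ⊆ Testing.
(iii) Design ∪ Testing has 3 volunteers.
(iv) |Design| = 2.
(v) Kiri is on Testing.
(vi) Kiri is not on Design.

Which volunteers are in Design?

Design = {Amira, Dax}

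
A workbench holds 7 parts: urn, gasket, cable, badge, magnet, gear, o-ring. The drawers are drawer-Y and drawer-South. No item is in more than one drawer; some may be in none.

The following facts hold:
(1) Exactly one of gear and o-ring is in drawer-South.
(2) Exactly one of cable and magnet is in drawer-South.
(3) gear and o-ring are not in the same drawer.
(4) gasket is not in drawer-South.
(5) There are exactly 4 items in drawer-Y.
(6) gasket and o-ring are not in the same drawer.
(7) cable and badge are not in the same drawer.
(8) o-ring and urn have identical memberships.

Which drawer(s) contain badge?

badge: drawer-Y

From (4): gasket ∉ drawer-South.
Suppose badge ∉ drawer-Y: no assignment then satisfies all the clues, so badge ∈ drawer-Y.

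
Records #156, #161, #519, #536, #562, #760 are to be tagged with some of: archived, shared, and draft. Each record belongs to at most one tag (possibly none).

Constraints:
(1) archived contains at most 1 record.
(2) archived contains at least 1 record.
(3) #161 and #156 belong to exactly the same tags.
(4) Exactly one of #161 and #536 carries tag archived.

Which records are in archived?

archived = {#536}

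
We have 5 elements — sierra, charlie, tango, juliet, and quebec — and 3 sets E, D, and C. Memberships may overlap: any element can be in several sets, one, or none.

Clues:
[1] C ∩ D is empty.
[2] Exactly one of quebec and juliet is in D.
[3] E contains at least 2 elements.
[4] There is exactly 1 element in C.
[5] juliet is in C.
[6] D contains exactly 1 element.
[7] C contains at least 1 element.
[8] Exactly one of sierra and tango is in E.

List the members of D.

From (5): juliet ∈ C.
(1) (disjoint): juliet ∉ D.
(2) (exactly one): quebec ∈ D.
(4): C already has 1, so the rest are out.
(6): D already has 1, so the rest are out.

D = {quebec}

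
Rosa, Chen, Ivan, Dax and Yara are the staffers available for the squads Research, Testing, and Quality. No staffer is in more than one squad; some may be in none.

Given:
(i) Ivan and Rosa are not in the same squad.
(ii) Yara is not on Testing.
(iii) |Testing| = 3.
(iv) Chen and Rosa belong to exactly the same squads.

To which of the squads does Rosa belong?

Rosa: Testing

From (ii): Yara ∉ Testing.
Suppose Rosa ∈ Research: no assignment then satisfies all the clues, so Rosa ∉ Research.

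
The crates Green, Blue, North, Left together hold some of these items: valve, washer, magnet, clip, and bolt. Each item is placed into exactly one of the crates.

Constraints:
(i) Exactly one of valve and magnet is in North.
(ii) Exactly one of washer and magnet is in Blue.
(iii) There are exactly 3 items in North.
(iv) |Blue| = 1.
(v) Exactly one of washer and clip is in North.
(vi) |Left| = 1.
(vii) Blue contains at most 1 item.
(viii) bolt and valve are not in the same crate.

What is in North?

North = {bolt, clip, magnet}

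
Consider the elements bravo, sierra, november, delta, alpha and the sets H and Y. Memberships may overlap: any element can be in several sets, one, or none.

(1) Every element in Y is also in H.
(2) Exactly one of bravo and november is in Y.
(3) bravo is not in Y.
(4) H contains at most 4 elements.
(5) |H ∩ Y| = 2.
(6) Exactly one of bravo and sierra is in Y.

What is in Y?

Y = {november, sierra}

From (3): bravo ∉ Y.
(2) (exactly one): november ∈ Y.
(6) (exactly one): sierra ∈ Y.
(1) with sierra ∈ Y: sierra ∈ H.
(1) with november ∈ Y: november ∈ H.
Suppose delta ∈ Y: no assignment then satisfies all the clues, so delta ∉ Y.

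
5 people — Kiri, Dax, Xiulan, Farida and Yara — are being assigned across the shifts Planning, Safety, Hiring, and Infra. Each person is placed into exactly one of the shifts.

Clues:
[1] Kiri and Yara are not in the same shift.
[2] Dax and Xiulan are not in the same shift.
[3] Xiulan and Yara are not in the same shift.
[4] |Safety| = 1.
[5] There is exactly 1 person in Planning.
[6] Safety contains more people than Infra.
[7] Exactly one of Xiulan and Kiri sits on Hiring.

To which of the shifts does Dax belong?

Dax: Hiring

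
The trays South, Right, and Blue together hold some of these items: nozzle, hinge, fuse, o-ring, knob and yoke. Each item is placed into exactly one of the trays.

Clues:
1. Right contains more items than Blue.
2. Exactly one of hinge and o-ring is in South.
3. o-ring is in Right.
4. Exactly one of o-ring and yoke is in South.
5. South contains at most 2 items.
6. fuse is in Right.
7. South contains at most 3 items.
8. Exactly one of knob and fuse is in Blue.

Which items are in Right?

Right = {fuse, nozzle, o-ring}

From (3): o-ring ∈ Right.
From (6): fuse ∈ Right.
(2) (exactly one): hinge ∈ South.
(4) (exactly one): yoke ∈ South.
(5): South already has 2, so the rest are out.
(8) (exactly one): knob ∈ Blue.
Suppose nozzle ∉ Right: no assignment then satisfies all the clues, so nozzle ∈ Right.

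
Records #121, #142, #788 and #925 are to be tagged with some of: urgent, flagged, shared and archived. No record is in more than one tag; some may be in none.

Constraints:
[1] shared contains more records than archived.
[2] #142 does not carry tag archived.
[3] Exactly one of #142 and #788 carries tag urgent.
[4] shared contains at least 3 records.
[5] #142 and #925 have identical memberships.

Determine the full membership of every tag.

urgent = {#788}; flagged = {}; shared = {#121, #142, #925}; archived = {}

From (2): #142 ∉ archived.
(5): #925 matches #142: #925 ∉ archived.
Suppose #121 ∈ urgent: no assignment then satisfies all the clues, so #121 ∉ urgent.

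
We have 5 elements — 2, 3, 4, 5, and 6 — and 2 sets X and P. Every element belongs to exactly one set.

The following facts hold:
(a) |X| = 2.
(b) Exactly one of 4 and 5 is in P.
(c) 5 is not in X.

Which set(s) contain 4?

From (c): 5 ∉ X.
Only one set left: 5 ∈ P.
(b) (exactly one): 4 ∉ P.
Only one set left: 4 ∈ X.

4: X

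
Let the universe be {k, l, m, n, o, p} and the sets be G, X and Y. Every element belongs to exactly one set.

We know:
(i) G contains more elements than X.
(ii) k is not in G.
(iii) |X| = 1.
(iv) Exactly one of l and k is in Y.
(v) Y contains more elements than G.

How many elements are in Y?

3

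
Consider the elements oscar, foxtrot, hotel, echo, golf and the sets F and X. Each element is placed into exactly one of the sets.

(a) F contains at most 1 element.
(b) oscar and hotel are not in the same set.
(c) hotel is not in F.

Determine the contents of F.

F = {oscar}

From (c): hotel ∉ F.
Only one set left: hotel ∈ X.
(b): oscar ∉ X.
Only one set left: oscar ∈ F.
(a): F already has 1, so the rest are out.
Only one set left: foxtrot ∈ X.
Only one set left: echo ∈ X.
Only one set left: golf ∈ X.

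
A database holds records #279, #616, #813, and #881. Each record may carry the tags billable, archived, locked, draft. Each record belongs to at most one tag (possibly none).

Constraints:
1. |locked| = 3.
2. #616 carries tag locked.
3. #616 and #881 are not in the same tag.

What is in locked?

From (2): #616 ∈ locked.
(3): #881 ∉ locked.
(1): only 3 candidates remain for locked, so all are in.

locked = {#279, #616, #813}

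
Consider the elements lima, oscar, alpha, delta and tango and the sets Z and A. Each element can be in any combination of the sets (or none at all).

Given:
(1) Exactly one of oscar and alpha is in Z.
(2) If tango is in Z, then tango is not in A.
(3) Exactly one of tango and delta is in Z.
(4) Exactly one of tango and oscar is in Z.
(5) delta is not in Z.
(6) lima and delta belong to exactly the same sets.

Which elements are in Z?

Z = {alpha, tango}

From (5): delta ∉ Z.
(3) (exactly one): tango ∈ Z.
(4) (exactly one): oscar ∉ Z.
(6): lima matches delta: lima ∉ Z.
(1) (exactly one): alpha ∈ Z.
(2): tango ∉ A.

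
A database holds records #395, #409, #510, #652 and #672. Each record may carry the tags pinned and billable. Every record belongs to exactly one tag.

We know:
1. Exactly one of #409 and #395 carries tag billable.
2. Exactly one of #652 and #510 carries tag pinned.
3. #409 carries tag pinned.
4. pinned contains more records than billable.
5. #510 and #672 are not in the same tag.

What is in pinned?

pinned = {#409, #652, #672}

From (3): #409 ∈ pinned.
(1) (exactly one): #395 ∈ billable.
Suppose #510 ∈ pinned: no assignment then satisfies all the clues, so #510 ∉ pinned.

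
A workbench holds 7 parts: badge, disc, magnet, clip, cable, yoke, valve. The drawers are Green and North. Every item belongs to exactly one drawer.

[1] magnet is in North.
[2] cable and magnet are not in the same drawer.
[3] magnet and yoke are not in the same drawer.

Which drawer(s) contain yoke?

From (1): magnet ∈ North.
(2): cable ∉ North.
(3): yoke ∉ North.
Only one drawer left: cable ∈ Green.
Only one drawer left: yoke ∈ Green.

yoke: Green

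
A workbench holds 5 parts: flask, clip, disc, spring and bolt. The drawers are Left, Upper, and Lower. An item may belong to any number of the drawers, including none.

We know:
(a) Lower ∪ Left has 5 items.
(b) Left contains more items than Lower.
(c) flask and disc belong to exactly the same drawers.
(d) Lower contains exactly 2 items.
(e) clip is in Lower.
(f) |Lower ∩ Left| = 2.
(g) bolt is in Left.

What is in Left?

From (e): clip ∈ Lower.
From (g): bolt ∈ Left.
Suppose flask ∉ Left: no assignment then satisfies all the clues, so flask ∈ Left.

Left = {bolt, clip, disc, flask, spring}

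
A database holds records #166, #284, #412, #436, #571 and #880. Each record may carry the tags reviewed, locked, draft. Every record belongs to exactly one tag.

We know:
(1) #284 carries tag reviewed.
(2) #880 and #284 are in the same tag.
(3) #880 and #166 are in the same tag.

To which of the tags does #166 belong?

#166: reviewed

From (1): #284 ∈ reviewed.
(2): #880 matches #284: #880 ∈ reviewed.
(3): #166 matches #880: #166 ∈ reviewed.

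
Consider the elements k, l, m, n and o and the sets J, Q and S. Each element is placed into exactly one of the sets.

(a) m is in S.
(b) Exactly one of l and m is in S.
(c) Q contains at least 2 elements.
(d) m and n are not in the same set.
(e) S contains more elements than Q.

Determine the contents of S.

S = {k, m, o}

From (a): m ∈ S.
(b) (exactly one): l ∉ S.
(d): n ∉ S.
Suppose k ∉ S: no assignment then satisfies all the clues, so k ∈ S.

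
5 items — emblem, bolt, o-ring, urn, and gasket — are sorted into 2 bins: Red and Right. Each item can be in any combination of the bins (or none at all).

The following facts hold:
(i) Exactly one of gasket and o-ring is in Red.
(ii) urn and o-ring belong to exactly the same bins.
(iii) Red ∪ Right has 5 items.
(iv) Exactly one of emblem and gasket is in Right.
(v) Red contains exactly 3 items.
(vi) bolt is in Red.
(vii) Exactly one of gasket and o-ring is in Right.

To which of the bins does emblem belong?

emblem: Red, Right

From (vi): bolt ∈ Red.
Suppose emblem ∉ Red: no assignment then satisfies all the clues, so emblem ∈ Red.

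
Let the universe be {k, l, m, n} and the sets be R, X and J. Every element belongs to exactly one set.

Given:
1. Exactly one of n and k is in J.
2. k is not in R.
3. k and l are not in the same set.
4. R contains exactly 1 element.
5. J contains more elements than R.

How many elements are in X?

1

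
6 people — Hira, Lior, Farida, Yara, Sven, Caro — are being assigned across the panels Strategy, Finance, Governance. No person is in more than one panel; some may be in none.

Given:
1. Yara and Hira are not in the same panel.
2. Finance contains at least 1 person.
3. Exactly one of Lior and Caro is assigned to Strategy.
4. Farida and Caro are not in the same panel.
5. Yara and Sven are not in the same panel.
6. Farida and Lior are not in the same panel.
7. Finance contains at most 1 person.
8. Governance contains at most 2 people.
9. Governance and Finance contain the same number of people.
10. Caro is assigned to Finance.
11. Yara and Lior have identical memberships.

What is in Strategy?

Strategy = {Lior, Yara}

From (10): Caro ∈ Finance.
(3) (exactly one): Lior ∈ Strategy.
(4): Farida ∉ Finance.
(6): Farida ∉ Strategy.
(7): Finance already has 1, so the rest are out.
(11): Yara matches Lior: Yara ∈ Strategy.
(1): Hira ∉ Strategy.
(5): Sven ∉ Strategy.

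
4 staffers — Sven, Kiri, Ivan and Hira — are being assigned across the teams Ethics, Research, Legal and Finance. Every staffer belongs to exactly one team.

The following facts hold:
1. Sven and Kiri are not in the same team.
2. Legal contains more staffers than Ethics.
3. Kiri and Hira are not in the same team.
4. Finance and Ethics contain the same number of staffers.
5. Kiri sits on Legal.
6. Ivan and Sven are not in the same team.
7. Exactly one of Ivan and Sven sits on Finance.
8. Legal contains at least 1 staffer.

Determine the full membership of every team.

Ethics = {Hira}; Research = {}; Legal = {Ivan, Kiri}; Finance = {Sven}

From (5): Kiri ∈ Legal.
(1): Sven ∉ Legal.
(3): Hira ∉ Legal.
Suppose Sven ∈ Ethics: no assignment then satisfies all the clues, so Sven ∉ Ethics.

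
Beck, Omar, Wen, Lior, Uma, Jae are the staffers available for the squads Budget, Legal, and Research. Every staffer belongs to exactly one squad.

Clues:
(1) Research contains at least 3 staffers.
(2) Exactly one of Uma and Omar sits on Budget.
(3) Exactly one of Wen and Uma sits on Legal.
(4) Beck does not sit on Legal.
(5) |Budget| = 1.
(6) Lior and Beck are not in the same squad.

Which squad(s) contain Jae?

Jae: Research

From (4): Beck ∉ Legal.
Suppose Jae ∈ Budget: no assignment then satisfies all the clues, so Jae ∉ Budget.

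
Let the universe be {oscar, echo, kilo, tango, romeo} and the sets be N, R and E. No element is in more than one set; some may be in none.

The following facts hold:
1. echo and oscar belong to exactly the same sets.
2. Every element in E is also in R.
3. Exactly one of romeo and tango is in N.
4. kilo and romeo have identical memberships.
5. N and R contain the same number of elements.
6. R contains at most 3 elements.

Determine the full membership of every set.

N = {kilo, romeo}; R = {echo, oscar}; E = {}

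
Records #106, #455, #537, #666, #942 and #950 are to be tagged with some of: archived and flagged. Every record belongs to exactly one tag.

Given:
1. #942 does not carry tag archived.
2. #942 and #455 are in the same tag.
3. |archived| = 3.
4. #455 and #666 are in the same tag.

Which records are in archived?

From (1): #942 ∉ archived.
(2): #455 matches #942: #455 ∉ archived.
(4): #666 matches #455: #666 ∉ archived.
Only one tag left: #455 ∈ flagged.
Only one tag left: #666 ∈ flagged.
Only one tag left: #942 ∈ flagged.
(3): only 3 candidates remain for archived, so all are in.

archived = {#106, #537, #950}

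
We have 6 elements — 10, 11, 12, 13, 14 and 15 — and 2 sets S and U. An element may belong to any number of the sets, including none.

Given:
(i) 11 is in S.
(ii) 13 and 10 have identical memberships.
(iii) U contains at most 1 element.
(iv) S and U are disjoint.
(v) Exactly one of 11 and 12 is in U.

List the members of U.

From (i): 11 ∈ S.
(iv) (disjoint): 11 ∉ U.
(v) (exactly one): 12 ∈ U.
(iii): U already has 1, so the rest are out.
(iv) (disjoint): 12 ∉ S.

U = {12}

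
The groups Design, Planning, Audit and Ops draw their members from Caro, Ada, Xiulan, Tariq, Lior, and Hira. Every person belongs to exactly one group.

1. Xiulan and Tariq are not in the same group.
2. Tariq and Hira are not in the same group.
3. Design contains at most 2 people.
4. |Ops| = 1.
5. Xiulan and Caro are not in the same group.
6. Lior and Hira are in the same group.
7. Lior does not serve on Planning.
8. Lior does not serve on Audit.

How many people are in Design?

2

From (7): Lior ∉ Planning.
From (8): Lior ∉ Audit.
(6): Hira matches Lior: Hira ∉ Planning.
(6): Hira matches Lior: Hira ∉ Audit.
Suppose Caro ∈ Design: no assignment then satisfies all the clues, so Caro ∉ Design.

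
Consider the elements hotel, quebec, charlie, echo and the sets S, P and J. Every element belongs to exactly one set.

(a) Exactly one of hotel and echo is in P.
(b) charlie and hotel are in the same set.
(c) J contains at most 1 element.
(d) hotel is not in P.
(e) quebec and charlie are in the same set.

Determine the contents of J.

J = {}

From (d): hotel ∉ P.
(a) (exactly one): echo ∈ P.
(b): charlie matches hotel: charlie ∉ P.
(e): quebec matches charlie: quebec ∉ P.
Suppose hotel ∈ J: no assignment then satisfies all the clues, so hotel ∉ J.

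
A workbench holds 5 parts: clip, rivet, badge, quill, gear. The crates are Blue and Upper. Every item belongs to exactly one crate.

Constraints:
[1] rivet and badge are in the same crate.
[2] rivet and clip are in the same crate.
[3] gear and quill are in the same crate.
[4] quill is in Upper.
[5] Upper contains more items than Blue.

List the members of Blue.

Blue = {}

From (4): quill ∈ Upper.
(3): gear matches quill: gear ∉ Blue.
(3): gear matches quill: gear ∈ Upper.
Suppose clip ∈ Blue: no assignment then satisfies all the clues, so clip ∉ Blue.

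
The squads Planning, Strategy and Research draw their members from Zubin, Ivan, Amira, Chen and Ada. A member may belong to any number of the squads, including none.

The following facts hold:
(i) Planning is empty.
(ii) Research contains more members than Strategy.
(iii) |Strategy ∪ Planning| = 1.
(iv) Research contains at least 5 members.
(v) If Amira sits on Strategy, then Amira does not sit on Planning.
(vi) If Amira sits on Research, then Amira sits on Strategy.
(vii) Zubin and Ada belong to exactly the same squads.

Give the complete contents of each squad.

Planning = {}; Strategy = {Amira}; Research = {Ada, Amira, Chen, Ivan, Zubin}

(i): Planning already has 0, so the rest are out.
(iv): only 5 candidates remain for Research, so all are in.
(vi): Amira ∈ Strategy.
Suppose Zubin ∈ Strategy: no assignment then satisfies all the clues, so Zubin ∉ Strategy.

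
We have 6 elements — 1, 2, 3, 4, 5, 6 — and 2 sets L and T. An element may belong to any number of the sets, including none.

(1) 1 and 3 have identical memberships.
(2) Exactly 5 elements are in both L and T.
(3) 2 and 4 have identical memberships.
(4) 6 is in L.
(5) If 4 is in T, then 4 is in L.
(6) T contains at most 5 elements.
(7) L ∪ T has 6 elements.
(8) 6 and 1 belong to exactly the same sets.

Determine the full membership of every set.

L = {1, 2, 3, 4, 5, 6}; T = {1, 2, 3, 4, 6}

From (4): 6 ∈ L.
(8): 1 matches 6: 1 ∈ L.
(1): 3 matches 1: 3 ∈ L.
Suppose 1 ∉ T: no assignment then satisfies all the clues, so 1 ∈ T.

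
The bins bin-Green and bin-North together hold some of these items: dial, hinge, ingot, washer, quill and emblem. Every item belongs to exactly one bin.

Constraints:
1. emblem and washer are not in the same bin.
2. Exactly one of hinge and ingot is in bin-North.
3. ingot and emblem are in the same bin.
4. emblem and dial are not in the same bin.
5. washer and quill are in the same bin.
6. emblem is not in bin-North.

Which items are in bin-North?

bin-North = {dial, hinge, quill, washer}

From (6): emblem ∉ bin-North.
(3): ingot matches emblem: ingot ∉ bin-North.
Only one bin left: ingot ∈ bin-Green.
Only one bin left: emblem ∈ bin-Green.
(1): washer ∉ bin-Green.
(2) (exactly one): hinge ∈ bin-North.
(4): dial ∉ bin-Green.
(5): quill matches washer: quill ∉ bin-Green.
Only one bin left: dial ∈ bin-North.
Only one bin left: washer ∈ bin-North.
Only one bin left: quill ∈ bin-North.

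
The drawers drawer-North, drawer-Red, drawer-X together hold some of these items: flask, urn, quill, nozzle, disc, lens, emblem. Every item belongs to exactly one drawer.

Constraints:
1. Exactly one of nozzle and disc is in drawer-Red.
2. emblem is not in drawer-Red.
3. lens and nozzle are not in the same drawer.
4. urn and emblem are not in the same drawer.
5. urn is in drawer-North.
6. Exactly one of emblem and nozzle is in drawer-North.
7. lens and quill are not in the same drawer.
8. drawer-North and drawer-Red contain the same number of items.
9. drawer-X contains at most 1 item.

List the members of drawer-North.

drawer-North = {nozzle, quill, urn}

From (2): emblem ∉ drawer-Red.
From (5): urn ∈ drawer-North.
(4): emblem ∉ drawer-North.
(6) (exactly one): nozzle ∈ drawer-North.
Only one drawer left: emblem ∈ drawer-X.
(1) (exactly one): disc ∈ drawer-Red.
(3): lens ∉ drawer-North.
(9): drawer-X already has 1, so the rest are out.
Only one drawer left: lens ∈ drawer-Red.
(7): quill ∉ drawer-Red.
Only one drawer left: quill ∈ drawer-North.
Suppose flask ∈ drawer-North: no assignment then satisfies all the clues, so flask ∉ drawer-North.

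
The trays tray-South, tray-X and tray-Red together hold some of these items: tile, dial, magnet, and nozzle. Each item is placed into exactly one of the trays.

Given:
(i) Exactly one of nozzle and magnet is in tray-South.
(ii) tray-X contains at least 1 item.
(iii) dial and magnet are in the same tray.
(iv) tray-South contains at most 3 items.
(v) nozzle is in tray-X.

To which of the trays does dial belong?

dial: tray-South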